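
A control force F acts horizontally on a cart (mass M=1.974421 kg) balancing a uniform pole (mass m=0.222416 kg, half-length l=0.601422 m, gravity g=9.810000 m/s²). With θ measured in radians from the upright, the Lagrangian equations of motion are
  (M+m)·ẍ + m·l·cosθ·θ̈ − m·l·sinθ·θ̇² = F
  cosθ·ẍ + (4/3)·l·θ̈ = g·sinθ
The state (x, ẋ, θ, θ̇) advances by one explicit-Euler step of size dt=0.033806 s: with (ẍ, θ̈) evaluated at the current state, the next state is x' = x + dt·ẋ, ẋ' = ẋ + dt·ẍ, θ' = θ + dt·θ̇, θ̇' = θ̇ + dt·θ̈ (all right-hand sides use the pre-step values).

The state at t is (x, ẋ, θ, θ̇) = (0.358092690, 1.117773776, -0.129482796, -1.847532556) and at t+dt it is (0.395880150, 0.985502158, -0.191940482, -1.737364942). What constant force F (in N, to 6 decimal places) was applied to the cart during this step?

F = -8.104266 N

ẍ = (ẋ'−ẋ)/dt = (0.985502158−1.117773776)/0.033806 = -3.912667
θ̈ = (θ̇'−θ̇)/dt = (-1.737364942−-1.847532556)/0.033806 = 3.258818
sinθ=-0.129121, cosθ=0.991629
F = (M+m)·ẍ + m·l·cosθ·θ̈ − m·l·sinθ·θ̇² = -8.595491 + 0.432270 − -0.058956 = -8.104266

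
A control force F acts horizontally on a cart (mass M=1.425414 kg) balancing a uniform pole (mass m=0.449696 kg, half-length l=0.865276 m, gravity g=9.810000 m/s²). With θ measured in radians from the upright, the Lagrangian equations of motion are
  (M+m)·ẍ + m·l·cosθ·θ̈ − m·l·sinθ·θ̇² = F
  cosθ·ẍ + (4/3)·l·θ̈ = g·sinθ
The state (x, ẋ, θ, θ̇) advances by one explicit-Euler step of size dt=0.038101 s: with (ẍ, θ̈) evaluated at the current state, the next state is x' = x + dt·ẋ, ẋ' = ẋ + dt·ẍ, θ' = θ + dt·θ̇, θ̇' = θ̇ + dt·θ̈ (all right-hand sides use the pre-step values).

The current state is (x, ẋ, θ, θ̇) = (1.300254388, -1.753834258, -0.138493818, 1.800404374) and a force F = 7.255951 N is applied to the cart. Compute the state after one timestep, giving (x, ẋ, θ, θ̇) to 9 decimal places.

sinθ=-0.138051511, cosθ=0.990425050
temp = (F + m·l·θ̇²·sinθ)/(M+m) = (7.255951 + -0.174122529)/1.875110 = 3.776753615
θ̈ = (g·sinθ − cosθ·temp)/(l·(4/3 − m·cos²θ/(M+m))) = -5.362224349
ẍ = temp − m·l·θ̈·cosθ/(M+m) = 4.878834650
Euler: x'=1.300254388+0.038101·-1.753834258=1.233431549, ẋ'=-1.753834258+0.038101·4.878834650=-1.567945779
       θ'=-0.138493818+0.038101·1.800404374=-0.069896611, θ̇'=1.800404374+0.038101·-5.362224349=1.596098264

(1.233431549, -1.567945779, -0.069896611, 1.596098264)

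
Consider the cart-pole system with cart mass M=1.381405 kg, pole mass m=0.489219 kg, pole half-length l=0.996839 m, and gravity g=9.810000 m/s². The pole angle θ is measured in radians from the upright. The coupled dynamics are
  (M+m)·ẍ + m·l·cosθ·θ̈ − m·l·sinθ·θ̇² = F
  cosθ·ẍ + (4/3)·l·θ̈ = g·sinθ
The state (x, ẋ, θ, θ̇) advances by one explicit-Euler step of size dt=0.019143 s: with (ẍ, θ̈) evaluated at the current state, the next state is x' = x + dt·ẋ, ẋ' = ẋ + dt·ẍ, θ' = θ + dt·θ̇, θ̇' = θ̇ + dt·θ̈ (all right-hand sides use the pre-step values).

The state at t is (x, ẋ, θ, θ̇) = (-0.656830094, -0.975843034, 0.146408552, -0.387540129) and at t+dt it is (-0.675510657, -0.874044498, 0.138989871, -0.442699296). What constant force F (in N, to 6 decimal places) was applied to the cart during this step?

ẍ = (ẋ'−ẋ)/dt = (-0.874044498−-0.975843034)/0.019143 = 5.317794
θ̈ = (θ̇'−θ̇)/dt = (-0.442699296−-0.387540129)/0.019143 = -2.881428
sinθ=0.145886, cosθ=0.989301
F = (M+m)·ẍ + m·l·cosθ·θ̈ − m·l·sinθ·θ̇² = 9.947594 + -1.390160 − 0.010685 = 8.546749

F = 8.546749 N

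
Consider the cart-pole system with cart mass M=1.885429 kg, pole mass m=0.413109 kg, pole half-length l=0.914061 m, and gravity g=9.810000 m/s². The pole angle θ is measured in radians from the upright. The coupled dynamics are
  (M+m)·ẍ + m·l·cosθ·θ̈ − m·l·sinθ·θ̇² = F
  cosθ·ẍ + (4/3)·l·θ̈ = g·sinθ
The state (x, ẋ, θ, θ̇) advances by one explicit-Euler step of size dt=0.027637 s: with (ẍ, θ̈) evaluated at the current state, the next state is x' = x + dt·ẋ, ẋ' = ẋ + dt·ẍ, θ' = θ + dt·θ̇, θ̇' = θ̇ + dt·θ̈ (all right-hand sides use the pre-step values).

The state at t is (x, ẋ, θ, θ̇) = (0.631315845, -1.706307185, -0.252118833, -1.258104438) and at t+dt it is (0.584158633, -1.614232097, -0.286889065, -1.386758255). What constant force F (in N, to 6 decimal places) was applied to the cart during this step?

F = 6.104640 N

ẍ = (ẋ'−ẋ)/dt = (-1.614232097−-1.706307185)/0.027637 = 3.331588
θ̈ = (θ̇'−θ̇)/dt = (-1.386758255−-1.258104438)/0.027637 = -4.655130
sinθ=-0.249456, cosθ=0.968386
F = (M+m)·ẍ + m·l·cosθ·θ̈ − m·l·sinθ·θ̇² = 7.657781 + -1.702237 − -0.149097 = 6.104640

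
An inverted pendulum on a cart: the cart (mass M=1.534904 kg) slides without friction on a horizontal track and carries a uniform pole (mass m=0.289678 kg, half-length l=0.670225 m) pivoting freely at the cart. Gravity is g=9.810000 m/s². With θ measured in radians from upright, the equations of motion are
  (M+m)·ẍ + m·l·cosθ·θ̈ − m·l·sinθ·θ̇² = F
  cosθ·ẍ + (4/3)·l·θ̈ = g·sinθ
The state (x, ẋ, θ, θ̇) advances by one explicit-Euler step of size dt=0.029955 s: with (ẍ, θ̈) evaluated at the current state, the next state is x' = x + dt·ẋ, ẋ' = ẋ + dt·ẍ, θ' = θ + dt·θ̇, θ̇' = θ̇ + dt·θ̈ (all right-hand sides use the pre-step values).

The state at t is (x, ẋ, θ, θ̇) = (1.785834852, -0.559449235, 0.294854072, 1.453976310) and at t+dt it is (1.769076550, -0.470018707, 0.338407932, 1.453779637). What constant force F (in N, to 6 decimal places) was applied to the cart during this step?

F = 5.326788 N

ẍ = (ẋ'−ẋ)/dt = (-0.470018707−-0.559449235)/0.029955 = 2.985496
θ̈ = (θ̇'−θ̇)/dt = (1.453779637−1.453976310)/0.029955 = -0.006566
sinθ=0.290600, cosθ=0.956845
F = (M+m)·ẍ + m·l·cosθ·θ̈ − m·l·sinθ·θ̇² = 5.447282 + -0.001220 − 0.119274 = 5.326788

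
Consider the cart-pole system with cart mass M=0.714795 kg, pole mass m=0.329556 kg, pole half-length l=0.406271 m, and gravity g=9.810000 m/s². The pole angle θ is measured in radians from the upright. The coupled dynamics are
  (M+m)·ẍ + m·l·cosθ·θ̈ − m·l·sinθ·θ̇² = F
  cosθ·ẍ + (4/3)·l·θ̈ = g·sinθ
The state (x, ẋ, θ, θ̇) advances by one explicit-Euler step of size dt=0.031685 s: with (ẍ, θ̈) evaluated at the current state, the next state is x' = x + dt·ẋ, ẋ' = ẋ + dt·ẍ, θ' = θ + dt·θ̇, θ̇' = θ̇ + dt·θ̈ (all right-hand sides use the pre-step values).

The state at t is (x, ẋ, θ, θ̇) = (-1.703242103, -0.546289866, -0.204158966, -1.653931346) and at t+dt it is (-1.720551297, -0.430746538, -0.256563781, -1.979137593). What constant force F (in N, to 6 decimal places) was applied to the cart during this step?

ẍ = (ẋ'−ẋ)/dt = (-0.430746538−-0.546289866)/0.031685 = 3.646625
θ̈ = (θ̇'−θ̇)/dt = (-1.979137593−-1.653931346)/0.031685 = -10.263729
sinθ=-0.202744, cosθ=0.979232
F = (M+m)·ẍ + m·l·cosθ·θ̈ − m·l·sinθ·θ̇² = 3.808357 + -1.345661 − -0.074255 = 2.536951

F = 2.536951 N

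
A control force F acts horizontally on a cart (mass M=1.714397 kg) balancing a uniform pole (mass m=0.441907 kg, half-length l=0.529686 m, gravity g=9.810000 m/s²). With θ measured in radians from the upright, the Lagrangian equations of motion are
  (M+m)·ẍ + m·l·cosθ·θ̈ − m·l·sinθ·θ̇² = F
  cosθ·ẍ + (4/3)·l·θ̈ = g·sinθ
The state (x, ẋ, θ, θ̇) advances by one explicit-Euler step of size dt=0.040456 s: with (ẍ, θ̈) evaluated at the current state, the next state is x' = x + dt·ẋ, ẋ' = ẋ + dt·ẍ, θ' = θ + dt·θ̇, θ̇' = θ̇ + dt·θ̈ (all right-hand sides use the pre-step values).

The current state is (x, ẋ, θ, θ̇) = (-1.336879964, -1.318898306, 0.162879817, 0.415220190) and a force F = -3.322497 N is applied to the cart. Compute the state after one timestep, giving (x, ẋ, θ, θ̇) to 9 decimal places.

(-1.390237314, -1.403539846, 0.179677965, 0.624606227)

sinθ=0.162160576, cosθ=0.986764383
temp = (F + m·l·θ̇²·sinθ)/(M+m) = (-3.322497 + 0.006544125)/2.156304 = -1.537794706
θ̈ = (g·sinθ − cosθ·temp)/(l·(4/3 − m·cos²θ/(M+m))) = 5.175648530
ẍ = temp − m·l·θ̈·cosθ/(M+m) = -2.092187566
Euler: x'=-1.336879964+0.040456·-1.318898306=-1.390237314, ẋ'=-1.318898306+0.040456·-2.092187566=-1.403539846
       θ'=0.162879817+0.040456·0.415220190=0.179677965, θ̇'=0.415220190+0.040456·5.175648530=0.624606227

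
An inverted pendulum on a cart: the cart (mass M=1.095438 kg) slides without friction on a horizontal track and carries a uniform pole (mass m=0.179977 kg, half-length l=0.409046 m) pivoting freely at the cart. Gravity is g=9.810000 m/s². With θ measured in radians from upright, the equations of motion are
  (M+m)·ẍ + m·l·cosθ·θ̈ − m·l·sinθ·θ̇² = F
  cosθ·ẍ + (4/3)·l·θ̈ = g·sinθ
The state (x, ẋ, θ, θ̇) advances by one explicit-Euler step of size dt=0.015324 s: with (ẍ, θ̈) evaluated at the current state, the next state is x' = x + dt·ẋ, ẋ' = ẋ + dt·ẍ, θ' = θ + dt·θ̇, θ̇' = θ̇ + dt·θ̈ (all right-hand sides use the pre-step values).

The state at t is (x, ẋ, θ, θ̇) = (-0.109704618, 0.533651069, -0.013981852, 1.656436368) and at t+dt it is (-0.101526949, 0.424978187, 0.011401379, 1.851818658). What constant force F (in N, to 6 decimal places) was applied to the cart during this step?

ẍ = (ẋ'−ẋ)/dt = (0.424978187−0.533651069)/0.015324 = -7.091679
θ̈ = (θ̇'−θ̇)/dt = (1.851818658−1.656436368)/0.015324 = 12.750084
sinθ=-0.013981, cosθ=0.999902
F = (M+m)·ẍ + m·l·cosθ·θ̈ − m·l·sinθ·θ̇² = -9.044833 + 0.938555 − -0.002824 = -8.103454

F = -8.103454 N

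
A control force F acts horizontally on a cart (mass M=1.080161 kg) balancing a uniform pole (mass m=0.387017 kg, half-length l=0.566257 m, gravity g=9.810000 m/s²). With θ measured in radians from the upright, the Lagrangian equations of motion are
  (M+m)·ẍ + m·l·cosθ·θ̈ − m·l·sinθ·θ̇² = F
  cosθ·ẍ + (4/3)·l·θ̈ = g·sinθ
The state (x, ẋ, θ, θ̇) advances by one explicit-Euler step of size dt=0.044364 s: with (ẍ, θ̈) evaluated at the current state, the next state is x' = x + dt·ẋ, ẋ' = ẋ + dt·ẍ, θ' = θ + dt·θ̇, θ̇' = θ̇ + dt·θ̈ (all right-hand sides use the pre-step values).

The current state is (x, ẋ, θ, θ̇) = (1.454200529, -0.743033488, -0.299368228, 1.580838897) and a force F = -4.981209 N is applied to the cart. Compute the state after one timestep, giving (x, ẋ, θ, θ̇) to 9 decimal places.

(1.421236591, -0.903206216, -0.229235891, 1.613550847)

sinθ=-0.294916593, cosθ=0.955523000
temp = (F + m·l·θ̇²·sinθ)/(M+m) = (-4.981209 + -0.161516933)/1.467178 = -3.505182012
θ̈ = (g·sinθ − cosθ·temp)/(l·(4/3 − m·cos²θ/(M+m))) = 0.737353494
ẍ = temp − m·l·θ̈·cosθ/(M+m) = -3.610421253
Euler: x'=1.454200529+0.044364·-0.743033488=1.421236591, ẋ'=-0.743033488+0.044364·-3.610421253=-0.903206216
       θ'=-0.299368228+0.044364·1.580838897=-0.229235891, θ̇'=1.580838897+0.044364·0.737353494=1.613550847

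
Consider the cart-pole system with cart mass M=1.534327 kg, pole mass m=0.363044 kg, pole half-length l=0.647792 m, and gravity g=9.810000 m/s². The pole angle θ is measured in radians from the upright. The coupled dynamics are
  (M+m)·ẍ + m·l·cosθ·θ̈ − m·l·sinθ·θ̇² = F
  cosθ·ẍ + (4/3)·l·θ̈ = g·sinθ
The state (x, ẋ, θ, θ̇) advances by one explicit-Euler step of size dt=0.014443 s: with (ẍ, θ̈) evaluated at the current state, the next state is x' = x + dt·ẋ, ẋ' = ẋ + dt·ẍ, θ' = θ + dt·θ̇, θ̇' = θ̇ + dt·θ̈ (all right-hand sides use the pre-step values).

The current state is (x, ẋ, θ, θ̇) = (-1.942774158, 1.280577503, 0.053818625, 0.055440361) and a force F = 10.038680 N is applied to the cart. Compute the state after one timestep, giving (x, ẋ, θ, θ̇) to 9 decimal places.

sinθ=0.053792648, cosθ=0.998552127
temp = (F + m·l·θ̇²·sinθ)/(M+m) = (10.038680 + 0.000038884)/1.897371 = 5.290857130
θ̈ = (g·sinθ − cosθ·temp)/(l·(4/3 − m·cos²θ/(M+m))) = -6.425188783
ẍ = temp − m·l·θ̈·cosθ/(M+m) = 6.086098966
Euler: x'=-1.942774158+0.014443·1.280577503=-1.924278777, ẋ'=1.280577503+0.014443·6.086098966=1.368479030
       θ'=0.053818625+0.014443·0.055440361=0.054619350, θ̇'=0.055440361+0.014443·-6.425188783=-0.037358641

(-1.924278777, 1.368479030, 0.054619350, -0.037358641)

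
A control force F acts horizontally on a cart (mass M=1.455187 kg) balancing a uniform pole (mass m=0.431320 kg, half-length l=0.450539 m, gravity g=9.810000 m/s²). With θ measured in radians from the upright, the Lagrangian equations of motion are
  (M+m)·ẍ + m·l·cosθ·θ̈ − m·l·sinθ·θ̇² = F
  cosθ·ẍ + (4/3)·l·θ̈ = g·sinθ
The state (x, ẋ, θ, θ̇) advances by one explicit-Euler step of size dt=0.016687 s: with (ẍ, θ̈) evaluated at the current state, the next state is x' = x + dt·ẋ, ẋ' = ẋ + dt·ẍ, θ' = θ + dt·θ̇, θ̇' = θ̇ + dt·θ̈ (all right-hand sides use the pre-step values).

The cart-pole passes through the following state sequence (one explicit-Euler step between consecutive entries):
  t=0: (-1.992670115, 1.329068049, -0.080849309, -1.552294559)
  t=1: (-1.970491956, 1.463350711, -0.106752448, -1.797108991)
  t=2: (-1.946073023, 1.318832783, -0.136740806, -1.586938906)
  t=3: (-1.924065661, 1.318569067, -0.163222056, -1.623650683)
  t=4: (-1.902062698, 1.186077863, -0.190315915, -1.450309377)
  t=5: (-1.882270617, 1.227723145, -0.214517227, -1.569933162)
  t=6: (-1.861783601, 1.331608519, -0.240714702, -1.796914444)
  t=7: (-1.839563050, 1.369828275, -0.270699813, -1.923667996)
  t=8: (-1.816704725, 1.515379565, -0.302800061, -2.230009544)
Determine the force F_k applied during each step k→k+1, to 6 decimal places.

step 0→1:
  ẍ = (ẋ'−ẋ)/dt = (1.463350711−1.329068049)/0.016687 = 8.047142
  θ̈ = (θ̇'−θ̇)/dt = (-1.797108991−-1.552294559)/0.016687 = -14.670967
  sinθ=-0.080761, cosθ=0.996733
  F = (M+m)·ẍ + m·l·cosθ·θ̈ − m·l·sinθ·θ̇² = 15.180990 + -2.841645 − -0.037817 = 12.377162
step 1→2:
  ẍ = (ẋ'−ẋ)/dt = (1.318832783−1.463350711)/0.016687 = -8.660510
  θ̈ = (θ̇'−θ̇)/dt = (-1.586938906−-1.797108991)/0.016687 = 12.594839
  sinθ=-0.106550, cosθ=0.994307
  F = (M+m)·ẍ + m·l·cosθ·θ̈ − m·l·sinθ·θ̇² = -16.338112 + 2.433578 − -0.066870 = -13.837664
step 2→3:
  ẍ = (ẋ'−ẋ)/dt = (1.318569067−1.318832783)/0.016687 = -0.015804
  θ̈ = (θ̇'−θ̇)/dt = (-1.623650683−-1.586938906)/0.016687 = -2.200023
  sinθ=-0.136315, cosθ=0.990666
  F = (M+m)·ẍ + m·l·cosθ·θ̈ − m·l·sinθ·θ̇² = -0.029814 + -0.423532 − -0.066711 = -0.386635
step 3→4:
  ẍ = (ẋ'−ẋ)/dt = (1.186077863−1.318569067)/0.016687 = -7.939786
  θ̈ = (θ̇'−θ̇)/dt = (-1.450309377−-1.623650683)/0.016687 = 10.387805
  sinθ=-0.162498, cosθ=0.986709
  F = (M+m)·ẍ + m·l·cosθ·θ̈ − m·l·sinθ·θ̇² = -14.978461 + 1.991796 − -0.083246 = -12.903419
step 4→5:
  ẍ = (ẋ'−ẋ)/dt = (1.227723145−1.186077863)/0.016687 = 2.495672
  θ̈ = (θ̇'−θ̇)/dt = (-1.569933162−-1.450309377)/0.016687 = -7.168681
  sinθ=-0.189169, cosθ=0.981945
  F = (M+m)·ẍ + m·l·cosθ·θ̈ − m·l·sinθ·θ̇² = 4.708103 + -1.367912 − -0.077322 = 3.417513
step 5→6:
  ẍ = (ẋ'−ẋ)/dt = (1.331608519−1.227723145)/0.016687 = 6.225527
  θ̈ = (θ̇'−θ̇)/dt = (-1.796914444−-1.569933162)/0.016687 = -13.602282
  sinθ=-0.212876, cosθ=0.977079
  F = (M+m)·ẍ + m·l·cosθ·θ̈ − m·l·sinθ·θ̇² = 11.744501 + -2.582698 − -0.101958 = 9.263761
step 6→7:
  ẍ = (ẋ'−ẋ)/dt = (1.369828275−1.331608519)/0.016687 = 2.290391
  θ̈ = (θ̇'−θ̇)/dt = (-1.923667996−-1.796914444)/0.016687 = -7.595946
  sinθ=-0.238397, cosθ=0.971168
  F = (M+m)·ẍ + m·l·cosθ·θ̈ − m·l·sinθ·θ̇² = 4.320839 + -1.433535 − -0.149585 = 3.036889
step 7→8:
  ẍ = (ẋ'−ẋ)/dt = (1.515379565−1.369828275)/0.016687 = 8.722436
  θ̈ = (θ̇'−θ̇)/dt = (-2.230009544−-1.923667996)/0.016687 = -18.358096
  sinθ=-0.267406, cosθ=0.963584
  F = (M+m)·ẍ + m·l·cosθ·θ̈ − m·l·sinθ·θ̇² = 16.454937 + -3.437551 − -0.192293 = 13.209678

F_0 = 12.377162 N
F_1 = -13.837664 N
F_2 = -0.386635 N
F_3 = -12.903419 N
F_4 = 3.417513 N
F_5 = 9.263761 N
F_6 = 3.036889 N
F_7 = 13.209678 N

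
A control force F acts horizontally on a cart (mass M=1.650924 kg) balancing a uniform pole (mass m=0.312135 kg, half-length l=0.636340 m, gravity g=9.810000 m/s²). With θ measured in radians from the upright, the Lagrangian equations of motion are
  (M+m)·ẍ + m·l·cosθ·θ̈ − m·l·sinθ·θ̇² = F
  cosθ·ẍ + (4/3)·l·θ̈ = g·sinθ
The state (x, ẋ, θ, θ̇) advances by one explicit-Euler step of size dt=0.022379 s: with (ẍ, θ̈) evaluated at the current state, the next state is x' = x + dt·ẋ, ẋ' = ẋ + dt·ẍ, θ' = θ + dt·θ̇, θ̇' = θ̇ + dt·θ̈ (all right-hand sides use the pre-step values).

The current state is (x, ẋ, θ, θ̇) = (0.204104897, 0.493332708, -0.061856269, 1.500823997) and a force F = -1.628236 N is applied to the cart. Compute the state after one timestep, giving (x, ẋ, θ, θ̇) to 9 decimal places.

sinθ=-0.061816831, cosθ=0.998087511
temp = (F + m·l·θ̇²·sinθ)/(M+m) = (-1.628236 + -0.027656547)/1.963059 = -0.843526632
θ̈ = (g·sinθ − cosθ·temp)/(l·(4/3 − m·cos²θ/(M+m))) = 0.314970123
ẍ = temp − m·l·θ̈·cosθ/(M+m) = -0.875334629
Euler: x'=0.204104897+0.022379·0.493332708=0.215145190, ẋ'=0.493332708+0.022379·-0.875334629=0.473743594
       θ'=-0.061856269+0.022379·1.500823997=-0.028269329, θ̇'=1.500823997+0.022379·0.314970123=1.507872713

(0.215145190, 0.473743594, -0.028269329, 1.507872713)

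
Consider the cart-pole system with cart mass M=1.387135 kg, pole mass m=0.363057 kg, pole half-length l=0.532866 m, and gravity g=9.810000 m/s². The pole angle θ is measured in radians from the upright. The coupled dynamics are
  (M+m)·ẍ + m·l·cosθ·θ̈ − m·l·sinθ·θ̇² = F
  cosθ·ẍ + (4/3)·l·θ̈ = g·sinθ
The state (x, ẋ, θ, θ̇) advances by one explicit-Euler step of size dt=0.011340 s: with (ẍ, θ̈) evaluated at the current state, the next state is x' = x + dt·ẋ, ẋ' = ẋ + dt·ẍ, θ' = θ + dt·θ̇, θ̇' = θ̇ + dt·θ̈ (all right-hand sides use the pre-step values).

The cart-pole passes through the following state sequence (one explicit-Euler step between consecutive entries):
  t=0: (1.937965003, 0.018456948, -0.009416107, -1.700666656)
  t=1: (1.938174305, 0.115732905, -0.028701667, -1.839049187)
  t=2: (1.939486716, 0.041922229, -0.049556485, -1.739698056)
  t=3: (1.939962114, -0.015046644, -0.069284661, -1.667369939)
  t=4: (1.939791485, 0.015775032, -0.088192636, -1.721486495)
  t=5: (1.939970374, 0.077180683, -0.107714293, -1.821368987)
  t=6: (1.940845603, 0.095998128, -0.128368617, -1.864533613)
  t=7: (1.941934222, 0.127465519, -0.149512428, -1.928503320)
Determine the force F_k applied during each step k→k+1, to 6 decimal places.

step 0→1:
  ẍ = (ẋ'−ẋ)/dt = (0.115732905−0.018456948)/0.011340 = 8.578127
  θ̈ = (θ̇'−θ̇)/dt = (-1.839049187−-1.700666656)/0.011340 = -12.203045
  sinθ=-0.009416, cosθ=0.999956
  F = (M+m)·ẍ + m·l·cosθ·θ̈ − m·l·sinθ·θ̇² = 15.013369 + -2.360705 − -0.005269 = 12.657932
step 1→2:
  ẍ = (ẋ'−ẋ)/dt = (0.041922229−0.115732905)/0.011340 = -6.508878
  θ̈ = (θ̇'−θ̇)/dt = (-1.739698056−-1.839049187)/0.011340 = 8.761123
  sinθ=-0.028698, cosθ=0.999588
  F = (M+m)·ẍ + m·l·cosθ·θ̈ − m·l·sinθ·θ̇² = -11.391786 + 1.694235 − -0.018777 = -9.678774
step 2→3:
  ẍ = (ẋ'−ẋ)/dt = (-0.015046644−0.041922229)/0.011340 = -5.023710
  θ̈ = (θ̇'−θ̇)/dt = (-1.667369939−-1.739698056)/0.011340 = 6.378141
  sinθ=-0.049536, cosθ=0.998772
  F = (M+m)·ẍ + m·l·cosθ·θ̈ − m·l·sinθ·θ̇² = -8.792457 + 1.232405 − -0.029004 = -7.531048
step 3→4:
  ẍ = (ẋ'−ẋ)/dt = (0.015775032−-0.015046644)/0.011340 = 2.717961
  θ̈ = (θ̇'−θ̇)/dt = (-1.721486495−-1.667369939)/0.011340 = -4.772183
  sinθ=-0.069229, cosθ=0.997601
  F = (M+m)·ẍ + m·l·cosθ·θ̈ − m·l·sinθ·θ̇² = 4.756953 + -0.921015 − -0.037235 = 3.873173
step 4→5:
  ẍ = (ẋ'−ẋ)/dt = (0.077180683−0.015775032)/0.011340 = 5.414960
  θ̈ = (θ̇'−θ̇)/dt = (-1.821368987−-1.721486495)/0.011340 = -8.807980
  sinθ=-0.088078, cosθ=0.996114
  F = (M+m)·ẍ + m·l·cosθ·θ̈ − m·l·sinθ·θ̇² = 9.477220 + -1.697376 − -0.050497 = 7.830342
step 5→6:
  ẍ = (ẋ'−ẋ)/dt = (0.095998128−0.077180683)/0.011340 = 1.659387
  θ̈ = (θ̇'−θ̇)/dt = (-1.864533613−-1.821368987)/0.011340 = -3.806404
  sinθ=-0.107506, cosθ=0.994204
  F = (M+m)·ẍ + m·l·cosθ·θ̈ − m·l·sinθ·θ̇² = 2.904245 + -0.732122 − -0.068996 = 2.241119
step 6→7:
  ẍ = (ẋ'−ẋ)/dt = (0.127465519−0.095998128)/0.011340 = 2.774902
  θ̈ = (θ̇'−θ̇)/dt = (-1.928503320−-1.864533613)/0.011340 = -5.641068
  sinθ=-0.128016, cosθ=0.991772
  F = (M+m)·ẍ + m·l·cosθ·θ̈ − m·l·sinθ·θ̇² = 4.856612 + -1.082346 − -0.086099 = 3.860365

F_0 = 12.657932 N
F_1 = -9.678774 N
F_2 = -7.531048 N
F_3 = 3.873173 N
F_4 = 7.830342 N
F_5 = 2.241119 N
F_6 = 3.860365 N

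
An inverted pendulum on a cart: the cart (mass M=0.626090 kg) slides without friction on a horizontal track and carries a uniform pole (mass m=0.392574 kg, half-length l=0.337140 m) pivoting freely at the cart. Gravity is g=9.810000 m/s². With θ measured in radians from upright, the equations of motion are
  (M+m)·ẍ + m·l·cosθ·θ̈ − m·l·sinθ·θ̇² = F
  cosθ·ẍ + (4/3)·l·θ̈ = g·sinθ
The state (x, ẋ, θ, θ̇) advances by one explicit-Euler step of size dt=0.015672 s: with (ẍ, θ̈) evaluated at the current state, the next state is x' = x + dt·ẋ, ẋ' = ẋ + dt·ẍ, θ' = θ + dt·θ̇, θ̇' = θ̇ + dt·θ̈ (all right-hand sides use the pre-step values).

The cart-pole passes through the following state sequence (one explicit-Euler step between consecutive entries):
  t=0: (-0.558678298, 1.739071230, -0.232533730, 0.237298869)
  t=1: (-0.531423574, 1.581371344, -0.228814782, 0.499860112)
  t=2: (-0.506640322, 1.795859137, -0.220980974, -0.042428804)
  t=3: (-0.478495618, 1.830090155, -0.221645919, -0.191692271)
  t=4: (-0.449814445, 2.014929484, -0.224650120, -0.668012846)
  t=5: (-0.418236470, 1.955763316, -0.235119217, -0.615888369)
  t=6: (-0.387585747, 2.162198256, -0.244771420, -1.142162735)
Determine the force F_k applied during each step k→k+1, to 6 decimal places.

step 0→1:
  ẍ = (ẋ'−ẋ)/dt = (1.581371344−1.739071230)/0.015672 = -10.062525
  θ̈ = (θ̇'−θ̇)/dt = (0.499860112−0.237298869)/0.015672 = 16.753525
  sinθ=-0.230444, cosθ=0.973086
  F = (M+m)·ẍ + m·l·cosθ·θ̈ − m·l·sinθ·θ̇² = -10.250332 + 2.157690 − -0.001717 = -8.090924
step 1→2:
  ẍ = (ẋ'−ẋ)/dt = (1.795859137−1.581371344)/0.015672 = 13.686051
  θ̈ = (θ̇'−θ̇)/dt = (-0.042428804−0.499860112)/0.015672 = -34.602407
  sinθ=-0.226823, cosθ=0.973936
  F = (M+m)·ẍ + m·l·cosθ·θ̈ − m·l·sinθ·θ̇² = 13.941488 + -4.460346 − -0.007501 = 9.488643
step 2→3:
  ẍ = (ẋ'−ẋ)/dt = (1.830090155−1.795859137)/0.015672 = 2.184215
  θ̈ = (θ̇'−θ̇)/dt = (-0.191692271−-0.042428804)/0.015672 = -9.524213
  sinθ=-0.219187, cosθ=0.975683
  F = (M+m)·ẍ + m·l·cosθ·θ̈ − m·l·sinθ·θ̇² = 2.224981 + -1.229899 − -0.000052 = 0.995134
step 3→4:
  ẍ = (ẋ'−ẋ)/dt = (2.014929484−1.830090155)/0.015672 = 11.794240
  θ̈ = (θ̇'−θ̇)/dt = (-0.668012846−-0.191692271)/0.015672 = -30.393094
  sinθ=-0.219836, cosθ=0.975537
  F = (M+m)·ẍ + m·l·cosθ·θ̈ − m·l·sinθ·θ̇² = 12.014368 + -3.924194 − -0.001069 = 8.091243
step 4→5:
  ẍ = (ẋ'−ẋ)/dt = (1.955763316−2.014929484)/0.015672 = -3.775279
  θ̈ = (θ̇'−θ̇)/dt = (-0.615888369−-0.668012846)/0.015672 = 3.325962
  sinθ=-0.222765, cosθ=0.974872
  F = (M+m)·ẍ + m·l·cosθ·θ̈ − m·l·sinθ·θ̇² = -3.845741 + 0.429138 − -0.013157 = -3.403446
step 5→6:
  ẍ = (ẋ'−ẋ)/dt = (2.162198256−1.955763316)/0.015672 = 13.172214
  θ̈ = (θ̇'−θ̇)/dt = (-1.142162735−-0.615888369)/0.015672 = -33.580549
  sinθ=-0.232959, cosθ=0.972487
  F = (M+m)·ẍ + m·l·cosθ·θ̈ − m·l·sinθ·θ̇² = 13.418060 + -4.322184 − -0.011695 = 9.107572

F_0 = -8.090924 N
F_1 = 9.488643 N
F_2 = 0.995134 N
F_3 = 8.091243 N
F_4 = -3.403446 N
F_5 = 9.107572 N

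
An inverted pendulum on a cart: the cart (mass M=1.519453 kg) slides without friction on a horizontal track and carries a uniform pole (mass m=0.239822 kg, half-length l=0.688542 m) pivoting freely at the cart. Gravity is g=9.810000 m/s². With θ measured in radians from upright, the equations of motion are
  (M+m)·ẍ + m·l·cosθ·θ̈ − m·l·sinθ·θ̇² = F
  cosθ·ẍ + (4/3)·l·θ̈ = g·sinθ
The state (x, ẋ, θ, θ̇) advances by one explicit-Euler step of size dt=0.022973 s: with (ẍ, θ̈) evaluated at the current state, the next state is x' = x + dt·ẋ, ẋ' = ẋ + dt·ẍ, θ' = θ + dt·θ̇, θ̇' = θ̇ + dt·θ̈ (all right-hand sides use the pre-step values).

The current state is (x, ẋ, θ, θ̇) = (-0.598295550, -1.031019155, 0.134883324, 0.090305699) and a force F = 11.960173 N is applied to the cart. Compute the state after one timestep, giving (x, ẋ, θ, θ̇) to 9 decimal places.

(-0.621981153, -0.860822448, 0.136957917, -0.060387622)

sinθ=0.134474696, cosθ=0.990917028
temp = (F + m·l·θ̇²·sinθ)/(M+m) = (11.960173 + 0.000181088)/1.759275 = 6.798456232
θ̈ = (g·sinθ − cosθ·temp)/(l·(4/3 − m·cos²θ/(M+m))) = -6.559583915
ẍ = temp − m·l·θ̈·cosθ/(M+m) = 7.408553823
Euler: x'=-0.598295550+0.022973·-1.031019155=-0.621981153, ẋ'=-1.031019155+0.022973·7.408553823=-0.860822448
       θ'=0.134883324+0.022973·0.090305699=0.136957917, θ̇'=0.090305699+0.022973·-6.559583915=-0.060387622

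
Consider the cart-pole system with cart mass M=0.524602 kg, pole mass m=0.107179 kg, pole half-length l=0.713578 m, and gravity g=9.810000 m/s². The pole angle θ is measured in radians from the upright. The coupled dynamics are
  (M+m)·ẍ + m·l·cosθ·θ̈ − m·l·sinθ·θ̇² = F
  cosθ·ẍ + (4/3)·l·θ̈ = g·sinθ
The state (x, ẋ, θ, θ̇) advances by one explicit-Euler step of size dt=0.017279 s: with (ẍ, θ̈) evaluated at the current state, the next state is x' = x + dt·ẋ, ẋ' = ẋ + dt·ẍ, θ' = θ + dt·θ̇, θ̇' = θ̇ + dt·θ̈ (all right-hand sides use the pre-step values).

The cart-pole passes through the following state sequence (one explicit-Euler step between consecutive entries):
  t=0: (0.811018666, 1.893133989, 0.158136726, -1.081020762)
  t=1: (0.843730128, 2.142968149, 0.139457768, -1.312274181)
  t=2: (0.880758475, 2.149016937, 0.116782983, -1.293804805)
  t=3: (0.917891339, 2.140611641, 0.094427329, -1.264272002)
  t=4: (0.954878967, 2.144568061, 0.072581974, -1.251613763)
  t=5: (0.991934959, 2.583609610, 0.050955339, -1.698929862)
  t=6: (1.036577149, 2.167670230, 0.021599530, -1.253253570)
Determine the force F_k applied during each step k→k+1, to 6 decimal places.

step 0→1:
  ẍ = (ẋ'−ẋ)/dt = (2.142968149−1.893133989)/0.017279 = 14.458832
  θ̈ = (θ̇'−θ̇)/dt = (-1.312274181−-1.081020762)/0.017279 = -13.383496
  sinθ=0.157478, cosθ=0.987522
  F = (M+m)·ẍ + m·l·cosθ·θ̈ − m·l·sinθ·θ̇² = 9.134815 + -1.010806 − 0.014075 = 8.109935
step 1→2:
  ẍ = (ẋ'−ẋ)/dt = (2.149016937−2.142968149)/0.017279 = 0.350066
  θ̈ = (θ̇'−θ̇)/dt = (-1.293804805−-1.312274181)/0.017279 = 1.068891
  sinθ=0.139006, cosθ=0.990292
  F = (M+m)·ẍ + m·l·cosθ·θ̈ − m·l·sinθ·θ̇² = 0.221165 + 0.080956 − 0.018308 = 0.283813
step 2→3:
  ẍ = (ẋ'−ẋ)/dt = (2.140611641−2.149016937)/0.017279 = -0.486446
  θ̈ = (θ̇'−θ̇)/dt = (-1.264272002−-1.293804805)/0.017279 = 1.709173
  sinθ=0.116518, cosθ=0.993189
  F = (M+m)·ẍ + m·l·cosθ·θ̈ − m·l·sinθ·θ̇² = -0.307327 + 0.129828 − 0.014917 = -0.192416
step 3→4:
  ẍ = (ẋ'−ẋ)/dt = (2.144568061−2.140611641)/0.017279 = 0.228973
  θ̈ = (θ̇'−θ̇)/dt = (-1.251613763−-1.264272002)/0.017279 = 0.732579
  sinθ=0.094287, cosθ=0.995545
  F = (M+m)·ẍ + m·l·cosθ·θ̈ − m·l·sinθ·θ̇² = 0.144661 + 0.055778 − 0.011526 = 0.188913
step 4→5:
  ẍ = (ẋ'−ẋ)/dt = (2.583609610−2.144568061)/0.017279 = 25.408967
  θ̈ = (θ̇'−θ̇)/dt = (-1.698929862−-1.251613763)/0.017279 = -25.887846
  sinθ=0.072518, cosθ=0.997367
  F = (M+m)·ẍ + m·l·cosθ·θ̈ − m·l·sinθ·θ̇² = 16.052903 + -1.974704 − 0.008688 = 14.069510
step 5→6:
  ẍ = (ẋ'−ẋ)/dt = (2.167670230−2.583609610)/0.017279 = -24.071959
  θ̈ = (θ̇'−θ̇)/dt = (-1.253253570−-1.698929862)/0.017279 = 25.792945
  sinθ=0.050933, cosθ=0.998702
  F = (M+m)·ẍ + m·l·cosθ·θ̈ − m·l·sinθ·θ̇² = -15.208206 + 1.970099 − 0.011244 = -13.249351

F_0 = 8.109935 N
F_1 = 0.283813 N
F_2 = -0.192416 N
F_3 = 0.188913 N
F_4 = 14.069510 N
F_5 = -13.249351 N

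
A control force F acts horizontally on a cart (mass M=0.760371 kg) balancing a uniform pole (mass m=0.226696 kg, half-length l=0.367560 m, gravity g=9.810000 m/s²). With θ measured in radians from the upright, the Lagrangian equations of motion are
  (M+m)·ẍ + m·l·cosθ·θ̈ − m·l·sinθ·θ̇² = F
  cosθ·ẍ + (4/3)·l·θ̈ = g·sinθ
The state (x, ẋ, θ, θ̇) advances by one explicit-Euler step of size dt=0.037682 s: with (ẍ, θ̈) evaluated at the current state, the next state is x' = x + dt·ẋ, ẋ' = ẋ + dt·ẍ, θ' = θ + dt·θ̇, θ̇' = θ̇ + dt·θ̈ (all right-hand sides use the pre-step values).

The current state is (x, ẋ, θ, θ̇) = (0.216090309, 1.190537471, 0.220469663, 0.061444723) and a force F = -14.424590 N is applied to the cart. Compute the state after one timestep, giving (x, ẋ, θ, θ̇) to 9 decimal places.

(0.260952142, 0.515582545, 0.222785023, 1.570295962)

sinθ=0.218687942, cosθ=0.975794847
temp = (F + m·l·θ̇²·sinθ)/(M+m) = (-14.424590 + 0.000068796)/0.987067 = -14.613517830
θ̈ = (g·sinθ − cosθ·temp)/(l·(4/3 − m·cos²θ/(M+m))) = 40.041697334
ẍ = temp − m·l·θ̈·cosθ/(M+m) = -17.911865765
Euler: x'=0.216090309+0.037682·1.190537471=0.260952142, ẋ'=1.190537471+0.037682·-17.911865765=0.515582545
       θ'=0.220469663+0.037682·0.061444723=0.222785023, θ̇'=0.061444723+0.037682·40.041697334=1.570295962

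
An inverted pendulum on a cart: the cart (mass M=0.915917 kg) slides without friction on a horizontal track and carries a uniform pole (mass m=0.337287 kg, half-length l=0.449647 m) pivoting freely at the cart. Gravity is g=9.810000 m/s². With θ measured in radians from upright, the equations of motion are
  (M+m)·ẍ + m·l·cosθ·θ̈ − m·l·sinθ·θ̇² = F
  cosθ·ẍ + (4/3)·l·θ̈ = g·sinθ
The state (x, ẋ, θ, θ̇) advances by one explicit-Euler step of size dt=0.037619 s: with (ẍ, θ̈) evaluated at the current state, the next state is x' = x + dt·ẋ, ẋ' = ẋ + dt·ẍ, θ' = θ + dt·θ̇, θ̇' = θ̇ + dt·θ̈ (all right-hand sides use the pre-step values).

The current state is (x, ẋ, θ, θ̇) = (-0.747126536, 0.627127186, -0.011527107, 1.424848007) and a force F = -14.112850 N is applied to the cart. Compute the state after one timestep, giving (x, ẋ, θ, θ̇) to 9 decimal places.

sinθ=-0.011526852, cosθ=0.999933564
temp = (F + m·l·θ̇²·sinθ)/(M+m) = (-14.112850 + -0.003549107)/1.253204 = -11.264246768
θ̈ = (g·sinθ − cosθ·temp)/(l·(4/3 − m·cos²θ/(M+m))) = 23.301522204
ẍ = temp − m·l·θ̈·cosθ/(M+m) = -14.083960175
Euler: x'=-0.747126536+0.037619·0.627127186=-0.723534638, ẋ'=0.627127186+0.037619·-14.083960175=0.097302688
       θ'=-0.011527107+0.037619·1.424848007=0.042074250, θ̇'=1.424848007+0.037619·23.301522204=2.301427971

(-0.723534638, 0.097302688, 0.042074250, 2.301427971)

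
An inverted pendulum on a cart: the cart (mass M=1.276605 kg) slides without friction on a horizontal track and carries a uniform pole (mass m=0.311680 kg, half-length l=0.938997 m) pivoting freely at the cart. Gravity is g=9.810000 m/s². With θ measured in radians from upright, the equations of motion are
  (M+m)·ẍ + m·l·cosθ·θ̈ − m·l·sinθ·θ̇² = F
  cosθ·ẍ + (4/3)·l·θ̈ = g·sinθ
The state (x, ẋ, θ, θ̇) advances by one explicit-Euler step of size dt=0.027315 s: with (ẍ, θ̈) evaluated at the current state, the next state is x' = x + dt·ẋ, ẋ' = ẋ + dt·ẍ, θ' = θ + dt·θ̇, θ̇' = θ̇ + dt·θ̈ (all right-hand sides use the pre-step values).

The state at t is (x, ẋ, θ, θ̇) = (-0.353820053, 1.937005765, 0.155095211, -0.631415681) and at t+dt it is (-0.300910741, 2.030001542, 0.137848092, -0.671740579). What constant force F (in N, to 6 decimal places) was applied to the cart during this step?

ẍ = (ẋ'−ẋ)/dt = (2.030001542−1.937005765)/0.027315 = 3.404568
θ̈ = (θ̇'−θ̇)/dt = (-0.671740579−-0.631415681)/0.027315 = -1.476291
sinθ=0.154474, cosθ=0.987997
F = (M+m)·ẍ + m·l·cosθ·θ̈ − m·l·sinθ·θ̇² = 5.407424 + -0.426875 − 0.018024 = 4.962525

F = 4.962525 N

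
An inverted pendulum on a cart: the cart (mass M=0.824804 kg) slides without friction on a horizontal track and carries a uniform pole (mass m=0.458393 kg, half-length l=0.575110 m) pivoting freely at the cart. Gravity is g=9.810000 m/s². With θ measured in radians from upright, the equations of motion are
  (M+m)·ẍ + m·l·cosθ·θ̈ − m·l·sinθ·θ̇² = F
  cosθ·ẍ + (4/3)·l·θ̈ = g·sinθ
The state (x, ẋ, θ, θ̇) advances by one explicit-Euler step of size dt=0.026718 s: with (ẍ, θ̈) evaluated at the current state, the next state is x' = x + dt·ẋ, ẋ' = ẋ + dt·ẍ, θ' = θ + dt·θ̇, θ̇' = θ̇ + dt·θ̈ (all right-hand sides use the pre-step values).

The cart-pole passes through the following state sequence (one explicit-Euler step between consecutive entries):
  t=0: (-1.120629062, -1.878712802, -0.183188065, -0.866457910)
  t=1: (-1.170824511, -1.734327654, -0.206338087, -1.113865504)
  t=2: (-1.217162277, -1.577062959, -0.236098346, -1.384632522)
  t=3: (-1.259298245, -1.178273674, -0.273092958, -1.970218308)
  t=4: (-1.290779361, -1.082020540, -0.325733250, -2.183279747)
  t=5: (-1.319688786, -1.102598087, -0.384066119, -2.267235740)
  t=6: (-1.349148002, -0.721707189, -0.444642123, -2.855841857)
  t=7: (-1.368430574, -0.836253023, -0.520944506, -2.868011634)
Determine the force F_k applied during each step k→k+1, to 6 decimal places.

step 0→1:
  ẍ = (ẋ'−ẋ)/dt = (-1.734327654−-1.878712802)/0.026718 = 5.404040
  θ̈ = (θ̇'−θ̇)/dt = (-1.113865504−-0.866457910)/0.026718 = -9.259959
  sinθ=-0.182165, cosθ=0.983268
  F = (M+m)·ẍ + m·l·cosθ·θ̈ − m·l·sinθ·θ̇² = 6.934448 + -2.400324 − -0.036054 = 4.570178
step 1→2:
  ẍ = (ẋ'−ẋ)/dt = (-1.577062959−-1.734327654)/0.026718 = 5.886095
  θ̈ = (θ̇'−θ̇)/dt = (-1.384632522−-1.113865504)/0.026718 = -10.134255
  sinθ=-0.204877, cosθ=0.978788
  F = (M+m)·ẍ + m·l·cosθ·θ̈ − m·l·sinθ·θ̇² = 7.553020 + -2.614985 − -0.067011 = 5.005046
step 2→3:
  ẍ = (ẋ'−ẋ)/dt = (-1.178273674−-1.577062959)/0.026718 = 14.925866
  θ̈ = (θ̇'−θ̇)/dt = (-1.970218308−-1.384632522)/0.026718 = -21.917276
  sinθ=-0.233911, cosθ=0.972258
  F = (M+m)·ẍ + m·l·cosθ·θ̈ − m·l·sinθ·θ̇² = 19.152826 + -5.617680 − -0.118225 = 13.653371
step 3→4:
  ẍ = (ẋ'−ẋ)/dt = (-1.082020540−-1.178273674)/0.026718 = 3.602558
  θ̈ = (θ̇'−θ̇)/dt = (-2.183279747−-1.970218308)/0.026718 = -7.974453
  sinθ=-0.269711, cosθ=0.962941
  F = (M+m)·ẍ + m·l·cosθ·θ̈ − m·l·sinθ·θ̇² = 4.622791 + -2.024369 − -0.276005 = 2.874427
step 4→5:
  ẍ = (ẋ'−ẋ)/dt = (-1.102598087−-1.082020540)/0.026718 = -0.770175
  θ̈ = (θ̇'−θ̇)/dt = (-2.267235740−-2.183279747)/0.026718 = -3.142301
  sinθ=-0.320004, cosθ=0.947416
  F = (M+m)·ẍ + m·l·cosθ·θ̈ − m·l·sinθ·θ̇² = -0.988287 + -0.784833 − -0.402126 = -1.370994
step 5→6:
  ẍ = (ẋ'−ẋ)/dt = (-0.721707189−-1.102598087)/0.026718 = 14.255966
  θ̈ = (θ̇'−θ̇)/dt = (-2.855841857−-2.267235740)/0.026718 = -22.030321
  sinθ=-0.374693, cosθ=0.927149
  F = (M+m)·ẍ + m·l·cosθ·θ̈ − m·l·sinθ·θ̇² = 18.293213 + -5.384671 − -0.507760 = 13.416302
step 6→7:
  ẍ = (ẋ'−ẋ)/dt = (-0.836253023−-0.721707189)/0.026718 = -4.287216
  θ̈ = (θ̇'−θ̇)/dt = (-2.868011634−-2.855841857)/0.026718 = -0.455490
  sinθ=-0.430135, cosθ=0.902765
  F = (M+m)·ẍ + m·l·cosθ·θ̈ − m·l·sinθ·θ̇² = -5.501343 + -0.108403 − -0.924830 = -4.684916

F_0 = 4.570178 N
F_1 = 5.005046 N
F_2 = 13.653371 N
F_3 = 2.874427 N
F_4 = -1.370994 N
F_5 = 13.416302 N
F_6 = -4.684916 N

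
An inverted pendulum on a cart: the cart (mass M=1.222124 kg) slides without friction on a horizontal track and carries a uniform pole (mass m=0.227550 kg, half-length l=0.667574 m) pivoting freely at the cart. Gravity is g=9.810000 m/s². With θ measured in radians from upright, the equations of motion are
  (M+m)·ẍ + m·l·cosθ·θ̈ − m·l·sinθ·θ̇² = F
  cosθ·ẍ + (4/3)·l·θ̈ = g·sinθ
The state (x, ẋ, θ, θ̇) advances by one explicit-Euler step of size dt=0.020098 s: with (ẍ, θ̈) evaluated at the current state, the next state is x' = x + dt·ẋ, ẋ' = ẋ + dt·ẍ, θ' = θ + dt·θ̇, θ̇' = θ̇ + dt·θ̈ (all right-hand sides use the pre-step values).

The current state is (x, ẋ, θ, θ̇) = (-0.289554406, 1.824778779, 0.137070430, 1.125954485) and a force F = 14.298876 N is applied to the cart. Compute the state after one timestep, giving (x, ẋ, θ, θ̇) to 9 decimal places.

(-0.252880002, 2.045768908, 0.159699863, 0.910273998)

sinθ=0.136641613, cosθ=0.990620548
temp = (F + m·l·θ̇²·sinθ)/(M+m) = (14.298876 + 0.026314850)/1.449674 = 9.881663636
θ̈ = (g·sinθ − cosθ·temp)/(l·(4/3 − m·cos²θ/(M+m))) = -10.731440281
ẍ = temp − m·l·θ̈·cosθ/(M+m) = 10.995627875
Euler: x'=-0.289554406+0.020098·1.824778779=-0.252880002, ẋ'=1.824778779+0.020098·10.995627875=2.045768908
       θ'=0.137070430+0.020098·1.125954485=0.159699863, θ̇'=1.125954485+0.020098·-10.731440281=0.910273998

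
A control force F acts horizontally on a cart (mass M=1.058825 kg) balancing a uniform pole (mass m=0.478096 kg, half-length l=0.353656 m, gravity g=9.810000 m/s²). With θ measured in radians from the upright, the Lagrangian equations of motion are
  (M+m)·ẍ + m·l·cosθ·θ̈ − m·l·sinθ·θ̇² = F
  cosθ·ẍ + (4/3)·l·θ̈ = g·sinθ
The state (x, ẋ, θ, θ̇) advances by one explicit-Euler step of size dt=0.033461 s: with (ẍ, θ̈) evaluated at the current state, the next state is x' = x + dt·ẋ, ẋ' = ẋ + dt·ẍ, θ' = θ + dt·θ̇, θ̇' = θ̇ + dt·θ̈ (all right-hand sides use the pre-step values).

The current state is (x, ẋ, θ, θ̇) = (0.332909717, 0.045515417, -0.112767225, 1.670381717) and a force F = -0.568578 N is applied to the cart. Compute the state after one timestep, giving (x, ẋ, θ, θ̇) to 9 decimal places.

sinθ=-0.112528377, cosθ=0.993648511
temp = (F + m·l·θ̇²·sinθ)/(M+m) = (-0.568578 + -0.053087180)/1.536921 = -0.404487400
θ̈ = (g·sinθ − cosθ·temp)/(l·(4/3 − m·cos²θ/(M+m))) = -1.934262860
ẍ = temp − m·l·θ̈·cosθ/(M+m) = -0.193044613
Euler: x'=0.332909717+0.033461·0.045515417=0.334432708, ẋ'=0.045515417+0.033461·-0.193044613=0.039055951
       θ'=-0.112767225+0.033461·1.670381717=-0.056874582, θ̇'=1.670381717+0.033461·-1.934262860=1.605659347

(0.334432708, 0.039055951, -0.056874582, 1.605659347)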